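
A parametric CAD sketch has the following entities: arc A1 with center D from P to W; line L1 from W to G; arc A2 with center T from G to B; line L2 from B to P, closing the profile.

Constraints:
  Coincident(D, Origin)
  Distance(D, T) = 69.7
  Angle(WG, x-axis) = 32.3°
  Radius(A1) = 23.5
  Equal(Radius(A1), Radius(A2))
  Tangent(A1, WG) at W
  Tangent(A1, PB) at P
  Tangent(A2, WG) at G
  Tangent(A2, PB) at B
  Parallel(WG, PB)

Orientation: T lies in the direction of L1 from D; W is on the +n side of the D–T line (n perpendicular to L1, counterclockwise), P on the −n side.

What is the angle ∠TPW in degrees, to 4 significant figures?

71.37°

The slot axis is L1's direction at 32.3°, so u = (cos 32.3°, sin 32.3°) = (0.8453, 0.5344) and n = (−sin 32.3°, cos 32.3°) = (-0.5344, 0.8453). D is at the origin and T lies 69.7 along u from D, so T = 69.7·u = (58.91, 37.24). Tangency of A1 to both parallel lines with radius 23.5 puts W and P at D ± 23.5·n: W = (-12.56, 19.86), P = (12.56, -19.86). Then cos ∠TPW = PT·PW / (|PT||PW|), giving 71.37°.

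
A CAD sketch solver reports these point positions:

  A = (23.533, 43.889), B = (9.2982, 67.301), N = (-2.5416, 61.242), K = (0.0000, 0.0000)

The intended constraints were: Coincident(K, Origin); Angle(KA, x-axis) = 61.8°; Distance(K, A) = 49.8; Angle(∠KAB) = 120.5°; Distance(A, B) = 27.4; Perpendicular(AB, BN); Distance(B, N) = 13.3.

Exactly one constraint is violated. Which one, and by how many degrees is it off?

Perpendicular(AB, BN) — off by 4.20°.

K = (0.00, 0.00) ✓; KA at 61.80° ✓; |KA| = 49.80 ✓; ∠KAB = 120.5° ✓; |AB| = 27.40 ✓; ∠(AB, BN) = 85.80° ✗; |BN| = 13.30 ✓.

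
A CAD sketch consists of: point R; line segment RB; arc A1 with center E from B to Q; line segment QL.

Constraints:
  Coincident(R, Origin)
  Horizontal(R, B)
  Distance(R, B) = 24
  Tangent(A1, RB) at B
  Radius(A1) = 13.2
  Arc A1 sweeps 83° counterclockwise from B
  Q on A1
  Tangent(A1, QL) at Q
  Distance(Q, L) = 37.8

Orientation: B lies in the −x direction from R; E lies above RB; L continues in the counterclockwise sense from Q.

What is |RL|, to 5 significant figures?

49.511

R is at the origin; R and B share the same y with |RB| = 24.0 and B on the −x side, so B = (-24.000, 0.0000). Tangency of A1 to RB means the radius EB is perpendicular to RB, so E = B + (0, 13.2) = (-24.000, 13.200). On A1, B sits at bearing -90° from E; an 83° counterclockwise sweep puts Q at bearing -7°, so Q = E + 13.2·(cos -7°, sin -7°) = (-10.898, 11.591). Since A1 is tangent to QL there, EQ ⟂ QL, so QL runs along (−sin -7°, cos -7°); with |QL| = 37.8, L = (-6.2917, 49.110). Then |RL| = |L − R| = 49.511.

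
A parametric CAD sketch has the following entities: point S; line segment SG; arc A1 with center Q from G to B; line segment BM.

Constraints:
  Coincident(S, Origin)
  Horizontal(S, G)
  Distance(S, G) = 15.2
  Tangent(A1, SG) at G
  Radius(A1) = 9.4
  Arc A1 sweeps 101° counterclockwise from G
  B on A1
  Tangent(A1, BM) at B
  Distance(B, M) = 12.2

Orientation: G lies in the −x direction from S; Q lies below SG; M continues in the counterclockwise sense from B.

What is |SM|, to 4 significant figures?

32.02

S is at the origin; SG is horizontal with |SG| = 15.2 and G on the −x side, so G = (-15.20, 0.000). The tangent condition forces QG to be normal to SG, so Q = G + (0, -9.4) = (-15.20, -9.400). On A1, G sits at bearing 90° from Q; a 101° counterclockwise sweep puts B at bearing 191°, so B = Q + 9.4·(cos 191°, sin 191°) = (-24.43, -11.19). A1 meets BM tangentially, so QB is at right angles to BM, so BM runs along (−sin 191°, cos 191°); with |BM| = 12.2, M = (-22.10, -23.17). Then |SM| = |M − S| = 32.02.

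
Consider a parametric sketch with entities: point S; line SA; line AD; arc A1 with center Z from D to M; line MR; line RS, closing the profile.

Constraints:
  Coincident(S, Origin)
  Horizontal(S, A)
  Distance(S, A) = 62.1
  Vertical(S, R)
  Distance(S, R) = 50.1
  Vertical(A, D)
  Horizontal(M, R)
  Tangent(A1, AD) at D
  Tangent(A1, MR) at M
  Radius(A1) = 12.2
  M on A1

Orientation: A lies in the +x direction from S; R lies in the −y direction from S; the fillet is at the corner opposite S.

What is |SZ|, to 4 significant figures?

62.66

S and R share the same x with |SR| = 50.1 and R on the −y side, so R = (0.000, -50.10). The virtual corner opposite S is at (62.10, -50.10). Tangency of A1 to AD means the radius ZD is perpendicular to AD and tangency of A1 to MR means the radius ZM is perpendicular to MR, with radius 12.2, so the center Z sits 12.2 in from both sides at Z = (49.90, -37.90). Then |SZ| = |Z − S| = 62.66.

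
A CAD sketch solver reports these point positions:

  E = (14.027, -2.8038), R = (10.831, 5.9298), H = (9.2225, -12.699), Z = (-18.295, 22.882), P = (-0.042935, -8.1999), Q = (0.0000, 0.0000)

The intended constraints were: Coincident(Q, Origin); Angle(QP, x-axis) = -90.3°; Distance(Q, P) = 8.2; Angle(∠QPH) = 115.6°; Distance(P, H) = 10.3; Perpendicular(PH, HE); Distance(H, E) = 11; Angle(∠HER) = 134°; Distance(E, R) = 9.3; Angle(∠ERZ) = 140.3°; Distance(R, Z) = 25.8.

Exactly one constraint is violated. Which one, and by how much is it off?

Distance(R, Z) = 25.8 — off by 7.90.

Q = (0.00, 0.00) ✓; QP at -90.30° ✓; |QP| = 8.200 ✓; ∠QPH = 115.6° ✓; |PH| = 10.30 ✓; ∠(PH, HE) = 90.00° ✓; |HE| = 11.00 ✓; ∠HER = 134.0° ✓; |ER| = 9.300 ✓; ∠ERZ = 140.3° ✓; |RZ| = 33.70 ✗.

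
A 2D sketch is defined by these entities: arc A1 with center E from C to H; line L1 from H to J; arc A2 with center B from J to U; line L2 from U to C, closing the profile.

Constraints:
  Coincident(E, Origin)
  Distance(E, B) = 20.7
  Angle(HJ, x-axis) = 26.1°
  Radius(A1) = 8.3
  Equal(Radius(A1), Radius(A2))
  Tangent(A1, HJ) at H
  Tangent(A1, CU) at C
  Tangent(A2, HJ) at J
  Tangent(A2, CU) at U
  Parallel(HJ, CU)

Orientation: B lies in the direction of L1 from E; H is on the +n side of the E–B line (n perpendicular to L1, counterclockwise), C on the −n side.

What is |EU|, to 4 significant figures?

22.30

Tangency of A1 to both parallel lines with radius 8.3 puts H and C at E ± 8.3·n: H = (-3.651, 7.454), C = (3.651, -7.454). Equal radii place J and U the same way about B: J = B + 8.3·n = (14.94, 16.56), U = B − 8.3·n = (22.24, 1.653). Then |EU| = |U − E| = 22.30.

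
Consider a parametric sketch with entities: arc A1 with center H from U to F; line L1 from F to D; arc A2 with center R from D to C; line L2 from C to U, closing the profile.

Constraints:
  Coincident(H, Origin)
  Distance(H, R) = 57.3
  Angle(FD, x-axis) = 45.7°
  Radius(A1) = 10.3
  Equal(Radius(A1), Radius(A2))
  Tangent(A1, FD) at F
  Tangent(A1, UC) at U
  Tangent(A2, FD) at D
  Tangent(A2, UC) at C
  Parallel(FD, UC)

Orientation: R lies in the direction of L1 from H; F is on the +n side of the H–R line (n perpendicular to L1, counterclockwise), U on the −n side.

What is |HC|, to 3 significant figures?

58.2

The slot axis is L1's direction at 45.7°, so u = (cos 45.7°, sin 45.7°) = (0.698, 0.716) and n = (−sin 45.7°, cos 45.7°) = (-0.716, 0.698). H is at the origin and R lies 57.3 along u from H, so R = 57.3·u = (40.0, 41.0). Tangency of A1 to both parallel lines with radius 10.3 puts F and U at H ± 10.3·n: F = (-7.37, 7.19), U = (7.37, -7.19). Equal radii place D and C the same way about R: D = R + 10.3·n = (32.6, 48.2), C = R − 10.3·n = (47.4, 33.8). Then |HC| = |C − H| = 58.2.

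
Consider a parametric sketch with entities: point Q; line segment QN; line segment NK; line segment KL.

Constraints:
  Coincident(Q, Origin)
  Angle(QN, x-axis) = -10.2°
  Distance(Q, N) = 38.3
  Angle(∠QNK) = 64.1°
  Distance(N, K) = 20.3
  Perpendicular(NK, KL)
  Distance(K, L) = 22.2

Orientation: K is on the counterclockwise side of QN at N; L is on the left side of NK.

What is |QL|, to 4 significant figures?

12.76

∠QNK = 64.1°, so NK runs at -10.2° + (180° − 64.1°) = 105.7° from the x-axis; with |NK| = 20.3, K = N + 20.3·(cos 105.7°, sin 105.7°) = (32.20, 12.76). NK ⟂ KL; with |KL| = 22.2 on the left of NK, L = K + 22.2·(-0.9627, -0.2706) = (10.83, 6.753). Then |QL| = |L − Q| = 12.76.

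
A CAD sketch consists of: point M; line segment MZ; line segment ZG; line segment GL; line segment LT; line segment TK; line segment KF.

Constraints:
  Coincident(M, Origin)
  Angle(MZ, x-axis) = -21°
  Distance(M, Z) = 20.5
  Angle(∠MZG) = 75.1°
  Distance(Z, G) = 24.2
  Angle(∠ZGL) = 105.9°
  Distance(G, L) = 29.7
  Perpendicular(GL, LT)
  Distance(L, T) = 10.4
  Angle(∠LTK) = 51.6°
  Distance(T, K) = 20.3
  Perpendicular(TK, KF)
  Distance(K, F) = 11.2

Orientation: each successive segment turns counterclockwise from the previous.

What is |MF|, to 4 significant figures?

35.30

∠LTK = 51.6° gives TK at 16.40° from the x-axis; with |TK| = 20.3, K = (9.751, 23.93). TK is perpendicular to KF, so KF runs at 106.4°; with |KF| = 11.2, F = (6.589, 34.68). Then |MF| = |F − M| = 35.30.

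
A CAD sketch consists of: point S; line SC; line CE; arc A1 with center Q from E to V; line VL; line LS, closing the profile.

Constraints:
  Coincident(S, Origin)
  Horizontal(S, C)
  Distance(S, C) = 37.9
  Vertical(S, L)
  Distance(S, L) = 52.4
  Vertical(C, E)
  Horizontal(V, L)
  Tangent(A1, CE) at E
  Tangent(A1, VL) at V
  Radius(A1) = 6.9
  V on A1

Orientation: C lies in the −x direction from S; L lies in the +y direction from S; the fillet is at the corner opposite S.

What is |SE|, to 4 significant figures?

59.22

S is at the origin; SC is horizontal with |SC| = 37.9 and C on the −x side, so C = (-37.90, 0.000). SL is vertical with |SL| = 52.4 and L on the +y side, so L = (0.000, 52.40). The virtual corner opposite S is at (-37.90, 52.40). The tangent condition forces QE to be normal to CE and A1 meets VL tangentially, so QV is at right angles to VL, with radius 6.9, so the center Q sits 6.9 in from both sides at Q = (-31.00, 45.50). That places the tangent points at E = (-37.90, 45.50) on CE and V = (-31.00, 52.40) on VL. Then |SE| = |E − S| = 59.22.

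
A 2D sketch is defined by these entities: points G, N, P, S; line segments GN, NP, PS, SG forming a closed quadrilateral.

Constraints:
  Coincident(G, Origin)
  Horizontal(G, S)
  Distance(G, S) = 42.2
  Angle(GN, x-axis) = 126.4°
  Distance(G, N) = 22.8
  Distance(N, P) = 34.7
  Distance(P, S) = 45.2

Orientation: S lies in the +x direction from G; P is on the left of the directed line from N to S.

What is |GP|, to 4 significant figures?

40.04

Checks: |NP| = 34.70 ✓; |PS| = 45.20 ✓.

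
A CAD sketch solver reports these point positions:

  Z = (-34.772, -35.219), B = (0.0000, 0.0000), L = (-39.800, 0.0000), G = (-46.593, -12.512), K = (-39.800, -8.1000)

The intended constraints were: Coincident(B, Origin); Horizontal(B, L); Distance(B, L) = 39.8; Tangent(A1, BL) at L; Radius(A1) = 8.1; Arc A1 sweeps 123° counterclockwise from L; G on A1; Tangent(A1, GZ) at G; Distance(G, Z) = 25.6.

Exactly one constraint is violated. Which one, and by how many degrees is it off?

Tangent(A1, GZ) at G — off by 5.50°.

B = (0.00, 0.00) ✓; B.y = 0.00, L.y = 0.00 ✓; |BL| = 39.80 ✓; ∠(KL, LB) = 90.00° ✓; |KL| = 8.100 ✓; bearing(K→G) − bearing(K→L) = 123.0° ✓; |KG| = 8.100 ✓; ∠(KG, GZ) = 95.50° ✗; |GZ| = 25.60 ✓.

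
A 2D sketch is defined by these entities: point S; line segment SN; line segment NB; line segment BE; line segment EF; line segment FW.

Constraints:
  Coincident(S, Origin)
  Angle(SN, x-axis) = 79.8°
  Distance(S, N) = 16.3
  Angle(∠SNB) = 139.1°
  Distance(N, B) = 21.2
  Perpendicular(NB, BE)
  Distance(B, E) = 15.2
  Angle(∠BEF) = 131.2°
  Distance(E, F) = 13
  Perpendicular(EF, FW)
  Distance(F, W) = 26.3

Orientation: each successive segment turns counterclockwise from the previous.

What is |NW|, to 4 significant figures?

7.118

S is at the origin; SN runs at 79.8° with length 16.3, so N = (2.886, 16.04). ∠SNB = 139.1° gives NB at 120.7° from the x-axis; with |NB| = 21.2, B = (-7.937, 34.27). NB ⟂ BE, so BE runs at -149.3°; with |BE| = 15.2, E = (-21.01, 26.51). ∠BEF = 131.2° gives EF at -100.5° from the x-axis; with |EF| = 13.0, F = (-23.38, 13.73). EF ⟂ FW, so FW runs at -10.50°; with |FW| = 26.3, W = (2.484, 8.936). Then |NW| = |W − N| = 7.118.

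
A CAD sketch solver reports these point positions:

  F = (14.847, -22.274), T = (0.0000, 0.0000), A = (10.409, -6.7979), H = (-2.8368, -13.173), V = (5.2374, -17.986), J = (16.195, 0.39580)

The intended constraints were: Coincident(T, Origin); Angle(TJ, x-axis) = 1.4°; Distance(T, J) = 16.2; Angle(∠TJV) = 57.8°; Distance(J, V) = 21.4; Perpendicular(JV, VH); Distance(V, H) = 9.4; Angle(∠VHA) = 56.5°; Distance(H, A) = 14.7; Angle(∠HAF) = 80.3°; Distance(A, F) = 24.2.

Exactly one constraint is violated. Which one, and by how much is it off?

Distance(A, F) = 24.2 — off by 8.10.

T = (0.00, 0.00) ✓; TJ at 1.400° ✓; |TJ| = 16.20 ✓; ∠TJV = 57.80° ✓; |JV| = 21.40 ✓; ∠(JV, VH) = 90.00° ✓; |VH| = 9.400 ✓; ∠VHA = 56.50° ✓; |HA| = 14.70 ✓; ∠HAF = 80.30° ✓; |AF| = 16.10 ✗.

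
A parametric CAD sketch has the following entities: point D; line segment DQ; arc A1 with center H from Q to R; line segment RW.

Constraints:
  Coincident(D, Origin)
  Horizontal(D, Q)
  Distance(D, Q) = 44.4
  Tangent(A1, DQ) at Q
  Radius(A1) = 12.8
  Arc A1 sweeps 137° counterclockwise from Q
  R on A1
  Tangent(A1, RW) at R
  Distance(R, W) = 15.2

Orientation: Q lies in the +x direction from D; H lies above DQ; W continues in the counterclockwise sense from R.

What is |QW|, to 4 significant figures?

32.62

On A1, Q sits at bearing -90° from H; a 137° counterclockwise sweep puts R at bearing 47°, so R = H + 12.8·(cos 47°, sin 47°) = (53.13, 22.16). Since A1 is tangent to RW there, HR ⟂ RW, so RW runs along (−sin 47°, cos 47°); with |RW| = 15.2, W = (42.01, 32.53). Then |QW| = |W − Q| = 32.62.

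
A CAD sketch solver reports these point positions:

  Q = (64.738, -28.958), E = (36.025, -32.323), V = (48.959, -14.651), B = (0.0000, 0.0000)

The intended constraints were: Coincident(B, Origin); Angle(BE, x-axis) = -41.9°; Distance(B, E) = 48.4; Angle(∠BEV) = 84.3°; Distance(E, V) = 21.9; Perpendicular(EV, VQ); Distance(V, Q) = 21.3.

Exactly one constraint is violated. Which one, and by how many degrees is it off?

Perpendicular(EV, VQ) — off by 6.00°.

B = (0.00, 0.00) ✓; BE at -41.90° ✓; |BE| = 48.40 ✓; ∠BEV = 84.30° ✓; |EV| = 21.90 ✓; ∠(EV, VQ) = 96.00° ✗; |VQ| = 21.30 ✓.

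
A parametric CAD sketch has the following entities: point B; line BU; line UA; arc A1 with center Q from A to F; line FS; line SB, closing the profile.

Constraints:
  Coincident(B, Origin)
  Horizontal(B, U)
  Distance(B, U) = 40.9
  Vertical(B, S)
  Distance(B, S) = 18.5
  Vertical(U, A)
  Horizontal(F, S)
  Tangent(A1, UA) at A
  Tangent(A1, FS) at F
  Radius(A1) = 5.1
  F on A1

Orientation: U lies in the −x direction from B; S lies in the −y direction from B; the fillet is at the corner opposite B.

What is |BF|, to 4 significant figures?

40.30

B is at the origin; B and U share the same y with |BU| = 40.9 and U on the −x side, so U = (-40.90, 0.000). B and S share the same x with |BS| = 18.5 and S on the −y side, so S = (0.000, -18.50). The virtual corner opposite B is at (-40.90, -18.50). Since A1 is tangent to UA there, QA ⟂ UA and the tangent condition forces QF to be normal to FS, with radius 5.1, so the center Q sits 5.1 in from both sides at Q = (-35.80, -13.40). That places the tangent points at A = (-40.90, -13.40) on UA and F = (-35.80, -18.50) on FS. Then |BF| = |F − B| = 40.30.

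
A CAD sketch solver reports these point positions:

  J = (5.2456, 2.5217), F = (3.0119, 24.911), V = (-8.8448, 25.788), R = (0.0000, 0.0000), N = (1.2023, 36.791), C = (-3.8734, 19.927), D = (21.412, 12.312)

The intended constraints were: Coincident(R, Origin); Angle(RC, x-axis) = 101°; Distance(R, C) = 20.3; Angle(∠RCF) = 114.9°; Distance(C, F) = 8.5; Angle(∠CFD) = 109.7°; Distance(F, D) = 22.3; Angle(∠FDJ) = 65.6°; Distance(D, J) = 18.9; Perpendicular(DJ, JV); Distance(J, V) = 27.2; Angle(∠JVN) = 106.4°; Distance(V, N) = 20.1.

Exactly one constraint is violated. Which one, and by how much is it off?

Distance(V, N) = 20.1 — off by 5.20.

R = (0.00, 0.00) ✓; RC at 101.0° ✓; |RC| = 20.30 ✓; ∠RCF = 114.9° ✓; |CF| = 8.500 ✓; ∠CFD = 109.7° ✓; |FD| = 22.30 ✓; ∠FDJ = 65.60° ✓; |DJ| = 18.90 ✓; ∠(DJ, JV) = 90.00° ✓; |JV| = 27.20 ✓; ∠JVN = 106.4° ✓; |VN| = 14.90 ✗.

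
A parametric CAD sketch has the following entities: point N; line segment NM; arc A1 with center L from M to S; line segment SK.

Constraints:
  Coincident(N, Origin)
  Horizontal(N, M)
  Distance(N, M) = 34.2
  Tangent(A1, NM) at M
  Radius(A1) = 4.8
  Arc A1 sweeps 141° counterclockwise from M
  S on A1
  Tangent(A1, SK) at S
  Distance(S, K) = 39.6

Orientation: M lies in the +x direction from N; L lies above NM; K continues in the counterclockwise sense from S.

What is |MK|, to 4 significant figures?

43.47

On A1, M sits at bearing -90° from L; a 141° counterclockwise sweep puts S at bearing 51°, so S = L + 4.8·(cos 51°, sin 51°) = (37.22, 8.530). Since A1 is tangent to SK there, LS ⟂ SK, so SK runs along (−sin 51°, cos 51°); with |SK| = 39.6, K = (6.446, 33.45). Then |MK| = |K − M| = 43.47.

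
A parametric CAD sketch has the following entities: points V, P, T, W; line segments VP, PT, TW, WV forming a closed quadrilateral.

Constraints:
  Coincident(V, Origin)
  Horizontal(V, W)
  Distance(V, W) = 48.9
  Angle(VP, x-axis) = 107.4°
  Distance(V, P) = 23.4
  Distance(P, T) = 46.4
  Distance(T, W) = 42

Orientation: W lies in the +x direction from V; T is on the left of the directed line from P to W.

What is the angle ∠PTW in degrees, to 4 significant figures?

85.68°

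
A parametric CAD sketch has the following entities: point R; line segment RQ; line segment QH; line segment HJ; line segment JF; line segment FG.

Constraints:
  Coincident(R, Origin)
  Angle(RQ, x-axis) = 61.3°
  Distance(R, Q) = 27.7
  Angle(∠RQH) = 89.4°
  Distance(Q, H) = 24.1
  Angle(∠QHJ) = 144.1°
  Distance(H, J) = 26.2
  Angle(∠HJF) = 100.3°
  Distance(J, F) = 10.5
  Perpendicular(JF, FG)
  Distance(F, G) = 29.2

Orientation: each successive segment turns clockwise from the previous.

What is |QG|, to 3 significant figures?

18.9

R is at the origin; RQ runs at 61.3° with length 27.7, so Q = (13.3, 24.3). ∠RQH = 89.4° gives QH at -29.3° from the x-axis; with |QH| = 24.1, H = (34.3, 12.5). ∠QHJ = 144.1° gives HJ at -65.2° from the x-axis; with |HJ| = 26.2, J = (45.3, -11.3). ∠HJF = 100.3° gives JF at -145° from the x-axis; with |JF| = 10.5, F = (36.7, -17.3). JF ⟂ FG, so FG runs at 125°; with |FG| = 29.2, G = (19.9, 6.57). Then |QG| = |G − Q| = 18.9.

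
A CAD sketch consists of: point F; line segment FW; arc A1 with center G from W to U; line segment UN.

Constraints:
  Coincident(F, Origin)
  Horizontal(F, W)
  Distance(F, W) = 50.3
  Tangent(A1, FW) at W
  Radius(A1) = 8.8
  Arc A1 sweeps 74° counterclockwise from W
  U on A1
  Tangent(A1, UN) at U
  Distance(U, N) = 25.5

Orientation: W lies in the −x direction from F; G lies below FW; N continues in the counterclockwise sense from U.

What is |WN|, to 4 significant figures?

34.55

F is at the origin; F and W share the same y with |FW| = 50.3 and W on the −x side, so W = (-50.30, 0.000). A1 meets FW tangentially, so GW is at right angles to FW, so G = W + (0, -8.8) = (-50.30, -8.800). On A1, W sits at bearing 90° from G; a 74° counterclockwise sweep puts U at bearing 164°, so U = G + 8.8·(cos 164°, sin 164°) = (-58.76, -6.374). Tangency of A1 to UN means the radius GU is perpendicular to UN, so UN runs along (−sin 164°, cos 164°); with |UN| = 25.5, N = (-65.79, -30.89). Then |WN| = |N − W| = 34.55.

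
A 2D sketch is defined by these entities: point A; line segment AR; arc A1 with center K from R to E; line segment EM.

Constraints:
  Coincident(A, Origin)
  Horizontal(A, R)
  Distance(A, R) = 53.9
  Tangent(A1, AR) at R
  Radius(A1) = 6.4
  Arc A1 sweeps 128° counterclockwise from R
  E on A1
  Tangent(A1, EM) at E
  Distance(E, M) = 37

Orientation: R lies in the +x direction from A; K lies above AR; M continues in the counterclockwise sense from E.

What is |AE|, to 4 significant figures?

59.84

A1 meets AR tangentially, so KR is at right angles to AR, so K = R + (0, 6.4) = (53.90, 6.400). On A1, R sits at bearing -90° from K; a 128° counterclockwise sweep puts E at bearing 38°, so E = K + 6.4·(cos 38°, sin 38°) = (58.94, 10.34). Then |AE| = |E − A| = 59.84.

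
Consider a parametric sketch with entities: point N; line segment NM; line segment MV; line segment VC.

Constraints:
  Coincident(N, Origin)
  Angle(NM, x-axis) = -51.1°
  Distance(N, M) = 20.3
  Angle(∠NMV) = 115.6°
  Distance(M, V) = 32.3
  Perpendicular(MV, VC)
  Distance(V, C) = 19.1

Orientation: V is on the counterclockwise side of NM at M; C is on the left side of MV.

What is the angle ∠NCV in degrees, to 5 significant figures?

88.894°

N is at the origin; NM runs at -51.1° with length 20.3, so M = 20.3·(cos -51.1°, sin -51.1°) = (12.748, -15.798). ∠NMV = 115.6°, so MV runs at -51.1° + (180° − 115.6°) = 13.300° from the x-axis; with |MV| = 32.3, V = M + 32.3·(cos 13.300°, sin 13.300°) = (44.181, -8.3677). MV ⟂ VC; with |VC| = 19.1 on the left of MV, C = V + 19.1·(-0.23005, 0.97318) = (39.787, 10.220). Then cos ∠NCV = CN·CV / (|CN||CV|), giving 88.894°.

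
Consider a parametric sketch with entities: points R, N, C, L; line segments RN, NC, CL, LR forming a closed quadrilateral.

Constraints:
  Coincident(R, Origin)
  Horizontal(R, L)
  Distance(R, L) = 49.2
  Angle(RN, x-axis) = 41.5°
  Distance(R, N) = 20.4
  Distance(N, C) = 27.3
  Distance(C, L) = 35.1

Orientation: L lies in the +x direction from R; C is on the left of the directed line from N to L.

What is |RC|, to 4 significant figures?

47.70

Checks: R = (0.00, 0.00) ✓; |NC| = 27.30 ✓; |CL| = 35.10 ✓.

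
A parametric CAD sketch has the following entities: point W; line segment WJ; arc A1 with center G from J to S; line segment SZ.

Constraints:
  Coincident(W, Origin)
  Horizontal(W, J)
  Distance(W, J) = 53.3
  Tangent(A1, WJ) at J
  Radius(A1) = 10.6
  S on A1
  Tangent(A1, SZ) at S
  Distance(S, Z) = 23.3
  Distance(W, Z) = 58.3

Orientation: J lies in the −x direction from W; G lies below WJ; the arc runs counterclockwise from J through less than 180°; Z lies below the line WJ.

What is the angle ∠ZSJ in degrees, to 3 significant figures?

115°

W is at the origin; WJ is horizontal with |WJ| = 53.3 and J on the −x side, so J = (-53.3, 0.00). A1 meets WJ tangentially, so GJ is at right angles to WJ, so G = J + (0, -10.6) = (-53.3, -10.6). Since GS ⟂ SZ (tangency), |GZ| = √(10.6² + 23.3²) = 25.6 regardless of where S sits on A1. So Z lies on both circle(W, 58.3) and circle(G, 25.6); the below-WJ intersection is Z = (-46.4, -35.3). S is the foot of the tangent from Z: S = (-61.4, -17.4).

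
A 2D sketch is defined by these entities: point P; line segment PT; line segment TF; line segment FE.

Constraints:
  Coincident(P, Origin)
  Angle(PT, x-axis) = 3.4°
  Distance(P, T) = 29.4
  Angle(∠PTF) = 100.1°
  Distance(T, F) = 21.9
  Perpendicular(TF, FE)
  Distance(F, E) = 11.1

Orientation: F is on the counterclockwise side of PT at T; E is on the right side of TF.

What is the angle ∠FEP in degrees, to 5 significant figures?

34.045°

∠PTF = 100.1°, so TF runs at 3.4° + (180° − 100.1°) = 83.300° from the x-axis; with |TF| = 21.9, F = T + 21.9·(cos 83.300°, sin 83.300°) = (31.903, 23.494). TF is perpendicular to FE; with |FE| = 11.1 on the right of TF, E = F + 11.1·(0.99317, -0.11667) = (42.928, 22.199). Then cos ∠FEP = EF·EP / (|EF||EP|), giving 34.045°.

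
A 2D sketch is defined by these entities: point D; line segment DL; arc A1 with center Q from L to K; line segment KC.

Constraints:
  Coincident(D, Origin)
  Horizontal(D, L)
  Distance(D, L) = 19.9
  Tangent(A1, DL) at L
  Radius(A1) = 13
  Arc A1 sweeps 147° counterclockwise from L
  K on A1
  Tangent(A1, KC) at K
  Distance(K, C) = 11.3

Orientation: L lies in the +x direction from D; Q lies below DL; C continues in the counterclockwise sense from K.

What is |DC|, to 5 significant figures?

37.424

D is at the origin; D and L share the same y with |DL| = 19.9 and L on the +x side, so L = (19.900, 0.0000). The tangent condition forces QL to be normal to DL, so Q = L + (0, -13) = (19.900, -13.000). On A1, L sits at bearing 90° from Q; a 147° counterclockwise sweep puts K at bearing 237°, so K = Q + 13.0·(cos 237°, sin 237°) = (12.820, -23.903). Tangency of A1 to KC means the radius QK is perpendicular to KC, so KC runs along (−sin 237°, cos 237°); with |KC| = 11.3, C = (22.297, -30.057). Then |DC| = |C − D| = 37.424.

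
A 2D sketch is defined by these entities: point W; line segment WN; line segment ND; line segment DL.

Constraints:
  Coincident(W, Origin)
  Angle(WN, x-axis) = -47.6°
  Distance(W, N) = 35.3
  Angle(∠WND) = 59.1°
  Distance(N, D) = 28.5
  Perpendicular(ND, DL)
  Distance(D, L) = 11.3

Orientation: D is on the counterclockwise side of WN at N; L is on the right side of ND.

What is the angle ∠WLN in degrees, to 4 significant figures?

54.37°

W is at the origin; WN runs at -47.6° with length 35.3, so N = 35.3·(cos -47.6°, sin -47.6°) = (23.80, -26.07). ∠WND = 59.1°, so ND runs at -47.6° + (180° − 59.1°) = 73.30° from the x-axis; with |ND| = 28.5, D = N + 28.5·(cos 73.30°, sin 73.30°) = (31.99, 1.230). The perpendicularity gives DL at right angles to ND; with |DL| = 11.3 on the right of ND, L = D + 11.3·(0.9578, -0.2874) = (42.82, -2.017). Then cos ∠WLN = LW·LN / (|LW||LN|), giving 54.37°.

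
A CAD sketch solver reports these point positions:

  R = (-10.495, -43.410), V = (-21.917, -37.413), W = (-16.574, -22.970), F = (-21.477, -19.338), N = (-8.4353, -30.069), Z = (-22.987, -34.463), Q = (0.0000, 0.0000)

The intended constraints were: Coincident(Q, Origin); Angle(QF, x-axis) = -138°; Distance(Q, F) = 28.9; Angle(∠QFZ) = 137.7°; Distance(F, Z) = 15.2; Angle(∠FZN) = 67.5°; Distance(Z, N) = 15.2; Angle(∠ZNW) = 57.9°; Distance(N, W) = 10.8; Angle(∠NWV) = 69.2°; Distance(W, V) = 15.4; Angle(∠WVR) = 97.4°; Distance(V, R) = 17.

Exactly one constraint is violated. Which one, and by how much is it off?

Distance(V, R) = 17 — off by 4.10.

Q = (0.00, 0.00) ✓; QF at -138.0° ✓; |QF| = 28.90 ✓; ∠QFZ = 137.7° ✓; |FZ| = 15.20 ✓; ∠FZN = 67.50° ✓; |ZN| = 15.20 ✓; ∠ZNW = 57.90° ✓; |NW| = 10.80 ✓; ∠NWV = 69.20° ✓; |WV| = 15.40 ✓; ∠WVR = 97.40° ✓; |VR| = 12.90 ✗.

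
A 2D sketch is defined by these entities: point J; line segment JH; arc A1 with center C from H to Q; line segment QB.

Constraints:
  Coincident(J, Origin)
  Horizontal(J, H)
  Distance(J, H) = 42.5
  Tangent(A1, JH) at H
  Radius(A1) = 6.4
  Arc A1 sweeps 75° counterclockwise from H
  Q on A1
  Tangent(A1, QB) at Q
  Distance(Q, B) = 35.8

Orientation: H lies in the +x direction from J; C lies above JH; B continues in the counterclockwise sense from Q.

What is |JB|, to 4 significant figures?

70.03

On A1, H sits at bearing -90° from C; a 75° counterclockwise sweep puts Q at bearing -15°, so Q = C + 6.4·(cos -15°, sin -15°) = (48.68, 4.744). The tangent condition forces CQ to be normal to QB, so QB runs along (−sin -15°, cos -15°); with |QB| = 35.8, B = (57.95, 39.32). Then |JB| = |B − J| = 70.03.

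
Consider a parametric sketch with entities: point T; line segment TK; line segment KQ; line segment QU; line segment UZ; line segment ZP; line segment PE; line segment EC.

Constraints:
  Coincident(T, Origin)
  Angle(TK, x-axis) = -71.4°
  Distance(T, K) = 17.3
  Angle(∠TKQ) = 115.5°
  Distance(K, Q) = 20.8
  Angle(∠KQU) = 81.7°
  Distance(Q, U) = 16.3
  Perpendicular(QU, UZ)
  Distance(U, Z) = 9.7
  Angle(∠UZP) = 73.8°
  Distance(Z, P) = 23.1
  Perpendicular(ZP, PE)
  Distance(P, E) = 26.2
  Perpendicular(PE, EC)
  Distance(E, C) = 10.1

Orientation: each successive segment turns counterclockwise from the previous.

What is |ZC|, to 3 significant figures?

29.2

T is at the origin; TK runs at -71.4° with length 17.3, so K = (5.52, -16.4). ∠TKQ = 115.5° gives KQ at -6.90° from the x-axis; with |KQ| = 20.8, Q = (26.2, -18.9). ∠KQU = 81.7° gives QU at 91.4° from the x-axis; with |QU| = 16.3, U = (25.8, -2.60). The perpendicularity gives UZ at right angles to QU, so UZ runs at -179°; with |UZ| = 9.7, Z = (16.1, -2.84). ∠UZP = 73.8° gives ZP at -72.4° from the x-axis; with |ZP| = 23.1, P = (23.1, -24.9). ZP ⟂ PE, so PE runs at 17.6°; with |PE| = 26.2, E = (48.0, -16.9). The perpendicularity gives EC at right angles to PE, so EC runs at 108°; with |EC| = 10.1, C = (45.0, -7.31). Then |ZC| = |C − Z| = 29.2.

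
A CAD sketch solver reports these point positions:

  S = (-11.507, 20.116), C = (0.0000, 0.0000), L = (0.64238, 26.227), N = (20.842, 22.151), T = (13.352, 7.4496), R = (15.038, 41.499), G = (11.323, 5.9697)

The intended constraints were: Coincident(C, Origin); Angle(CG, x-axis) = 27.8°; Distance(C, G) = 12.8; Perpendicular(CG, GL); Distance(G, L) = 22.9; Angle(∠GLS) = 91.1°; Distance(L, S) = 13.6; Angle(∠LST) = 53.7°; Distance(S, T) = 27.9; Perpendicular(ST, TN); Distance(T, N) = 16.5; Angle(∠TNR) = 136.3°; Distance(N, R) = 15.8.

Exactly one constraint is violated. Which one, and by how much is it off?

Distance(N, R) = 15.8 — off by 4.40.

C = (0.00, 0.00) ✓; CG at 27.80° ✓; |CG| = 12.80 ✓; ∠(CG, GL) = 90.00° ✓; |GL| = 22.90 ✓; ∠GLS = 91.10° ✓; |LS| = 13.60 ✓; ∠LST = 53.70° ✓; |ST| = 27.90 ✓; ∠(ST, TN) = 90.00° ✓; |TN| = 16.50 ✓; ∠TNR = 136.3° ✓; |NR| = 20.20 ✗.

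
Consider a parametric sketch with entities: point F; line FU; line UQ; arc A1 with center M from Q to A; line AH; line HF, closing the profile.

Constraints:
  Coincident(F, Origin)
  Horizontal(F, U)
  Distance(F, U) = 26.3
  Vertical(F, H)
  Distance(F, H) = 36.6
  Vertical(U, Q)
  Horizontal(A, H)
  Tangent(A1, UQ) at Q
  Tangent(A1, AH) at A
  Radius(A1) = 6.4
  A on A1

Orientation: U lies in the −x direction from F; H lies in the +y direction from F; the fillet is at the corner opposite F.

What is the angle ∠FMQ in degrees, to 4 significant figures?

123.4°

F is at the origin; FU is horizontal with |FU| = 26.3 and U on the −x side, so U = (-26.30, 0.000). FH is vertical with |FH| = 36.6 and H on the +y side, so H = (0.000, 36.60). The virtual corner opposite F is at (-26.30, 36.60). The tangent condition forces MQ to be normal to UQ and the tangent condition forces MA to be normal to AH, with radius 6.4, so the center M sits 6.4 in from both sides at M = (-19.90, 30.20). That places the tangent points at Q = (-26.30, 30.20) on UQ and A = (-19.90, 36.60) on AH. Then cos ∠FMQ = MF·MQ / (|MF||MQ|), giving 123.4°.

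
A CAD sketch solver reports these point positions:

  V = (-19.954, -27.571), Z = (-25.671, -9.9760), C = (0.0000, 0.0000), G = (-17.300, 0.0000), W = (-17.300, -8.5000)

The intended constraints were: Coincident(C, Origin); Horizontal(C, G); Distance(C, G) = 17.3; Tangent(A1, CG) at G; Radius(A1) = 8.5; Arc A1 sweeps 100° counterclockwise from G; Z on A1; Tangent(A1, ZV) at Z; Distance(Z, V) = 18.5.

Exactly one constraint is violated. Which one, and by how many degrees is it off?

Tangent(A1, ZV) at Z — off by 8.00°.

C = (0.00, 0.00) ✓; C.y = 0.00, G.y = 0.00 ✓; |CG| = 17.30 ✓; ∠(WG, GC) = 90.00° ✓; |WG| = 8.500 ✓; bearing(W→Z) − bearing(W→G) = 100.0° ✓; |WZ| = 8.500 ✓; ∠(WZ, ZV) = 82.00° ✗; |ZV| = 18.50 ✓.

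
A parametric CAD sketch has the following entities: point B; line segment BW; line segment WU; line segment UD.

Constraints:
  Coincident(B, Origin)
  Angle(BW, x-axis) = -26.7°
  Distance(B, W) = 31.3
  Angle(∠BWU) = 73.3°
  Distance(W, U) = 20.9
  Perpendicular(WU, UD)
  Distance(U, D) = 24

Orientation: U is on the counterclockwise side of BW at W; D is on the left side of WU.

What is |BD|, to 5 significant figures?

13.323

B is at the origin; BW runs at -26.7° with length 31.3, so W = 31.3·(cos -26.7°, sin -26.7°) = (27.963, -14.064). ∠BWU = 73.3°, so WU runs at -26.7° + (180° − 73.3°) = 80.000° from the x-axis; with |WU| = 20.9, U = W + 20.9·(cos 80.000°, sin 80.000°) = (31.592, 6.5188). WU ⟂ UD; with |UD| = 24.0 on the left of WU, D = U + 24.0·(-0.98481, 0.17365) = (7.9564, 10.686). Then |BD| = |D − B| = 13.323.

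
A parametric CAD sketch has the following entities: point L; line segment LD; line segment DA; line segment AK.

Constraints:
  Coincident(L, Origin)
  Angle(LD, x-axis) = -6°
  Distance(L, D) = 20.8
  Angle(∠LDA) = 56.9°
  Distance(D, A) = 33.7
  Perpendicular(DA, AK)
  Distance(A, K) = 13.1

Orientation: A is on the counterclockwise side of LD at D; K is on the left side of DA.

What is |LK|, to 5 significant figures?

22.756

∠LDA = 56.9°, so DA runs at -6.0° + (180° − 56.9°) = 117.10° from the x-axis; with |DA| = 33.7, A = D + 33.7·(cos 117.10°, sin 117.10°) = (5.3342, 27.826). The perpendicularity gives AK at right angles to DA; with |AK| = 13.1 on the left of DA, K = A + 13.1·(-0.89021, -0.45554) = (-6.3276, 21.858). Then |LK| = |K − L| = 22.756.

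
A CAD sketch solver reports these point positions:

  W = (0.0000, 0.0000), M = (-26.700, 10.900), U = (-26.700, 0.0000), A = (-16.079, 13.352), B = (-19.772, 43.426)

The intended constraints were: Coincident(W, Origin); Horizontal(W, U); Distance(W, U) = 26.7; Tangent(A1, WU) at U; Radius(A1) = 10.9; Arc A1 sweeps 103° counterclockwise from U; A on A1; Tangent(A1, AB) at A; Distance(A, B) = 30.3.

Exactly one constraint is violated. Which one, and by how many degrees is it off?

Tangent(A1, AB) at A — off by 6.00°.

W = (0.00, 0.00) ✓; W.y = 0.00, U.y = 0.00 ✓; |WU| = 26.70 ✓; ∠(MU, UW) = 90.00° ✓; |MU| = 10.90 ✓; bearing(M→A) − bearing(M→U) = 103.0° ✓; |MA| = 10.90 ✓; ∠(MA, AB) = 96.00° ✗; |AB| = 30.30 ✓.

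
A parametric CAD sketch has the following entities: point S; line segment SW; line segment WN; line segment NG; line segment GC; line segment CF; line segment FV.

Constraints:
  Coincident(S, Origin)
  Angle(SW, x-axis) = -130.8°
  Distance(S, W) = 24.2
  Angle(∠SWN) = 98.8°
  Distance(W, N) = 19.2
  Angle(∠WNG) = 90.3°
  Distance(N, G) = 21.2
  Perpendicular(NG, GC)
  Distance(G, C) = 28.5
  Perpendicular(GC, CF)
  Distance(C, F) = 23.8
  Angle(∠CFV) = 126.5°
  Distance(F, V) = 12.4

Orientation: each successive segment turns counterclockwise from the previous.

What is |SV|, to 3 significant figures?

34.1

S is at the origin; SW runs at -130.8° with length 24.2, so W = (-15.8, -18.3). ∠SWN = 98.8° gives WN at -49.6° from the x-axis; with |WN| = 19.2, N = (-3.37, -32.9). ∠WNG = 90.3° gives NG at 40.1° from the x-axis; with |NG| = 21.2, G = (12.8, -19.3). The perpendicularity gives GC at right angles to NG, so GC runs at 130°; with |GC| = 28.5, C = (-5.51, 2.51). GC ⟂ CF, so CF runs at -140°; with |CF| = 23.8, F = (-23.7, -12.8). ∠CFV = 126.5° gives FV at -86.4° from the x-axis; with |FV| = 12.4, V = (-22.9, -25.2). Then |SV| = |V − S| = 34.1.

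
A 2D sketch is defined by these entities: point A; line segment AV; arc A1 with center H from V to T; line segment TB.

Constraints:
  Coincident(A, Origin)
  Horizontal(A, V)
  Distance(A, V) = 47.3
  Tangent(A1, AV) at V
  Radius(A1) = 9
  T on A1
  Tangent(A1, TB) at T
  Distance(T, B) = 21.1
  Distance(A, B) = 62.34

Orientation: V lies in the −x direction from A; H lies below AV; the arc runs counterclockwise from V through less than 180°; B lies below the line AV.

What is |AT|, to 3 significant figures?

57.1

Checks: ∠(HV, VA) = 90.00° ✓; |HT| = 9.000 ✓; ∠(HT, TB) = 90.00° ✓; |TB| = 21.10 ✓; |AB| = 62.34 ✓.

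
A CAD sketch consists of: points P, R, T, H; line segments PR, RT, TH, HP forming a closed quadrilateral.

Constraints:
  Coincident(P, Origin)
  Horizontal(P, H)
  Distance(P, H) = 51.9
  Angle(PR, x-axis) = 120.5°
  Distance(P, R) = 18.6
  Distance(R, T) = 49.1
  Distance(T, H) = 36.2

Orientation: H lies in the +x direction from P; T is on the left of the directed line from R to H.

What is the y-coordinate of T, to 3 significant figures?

32.8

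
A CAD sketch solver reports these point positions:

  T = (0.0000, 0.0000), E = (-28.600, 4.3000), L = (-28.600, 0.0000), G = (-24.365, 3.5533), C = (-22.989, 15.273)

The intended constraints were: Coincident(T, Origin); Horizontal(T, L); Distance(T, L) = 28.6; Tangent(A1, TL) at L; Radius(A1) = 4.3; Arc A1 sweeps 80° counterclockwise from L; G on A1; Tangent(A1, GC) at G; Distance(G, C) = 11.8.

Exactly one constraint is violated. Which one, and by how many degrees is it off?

Tangent(A1, GC) at G — off by 3.30°.

T = (0.00, 0.00) ✓; T.y = 0.00, L.y = 0.00 ✓; |TL| = 28.60 ✓; ∠(EL, LT) = 90.00° ✓; |EL| = 4.300 ✓; bearing(E→G) − bearing(E→L) = 80.00° ✓; |EG| = 4.300 ✓; ∠(EG, GC) = 86.70° ✗; |GC| = 11.80 ✓.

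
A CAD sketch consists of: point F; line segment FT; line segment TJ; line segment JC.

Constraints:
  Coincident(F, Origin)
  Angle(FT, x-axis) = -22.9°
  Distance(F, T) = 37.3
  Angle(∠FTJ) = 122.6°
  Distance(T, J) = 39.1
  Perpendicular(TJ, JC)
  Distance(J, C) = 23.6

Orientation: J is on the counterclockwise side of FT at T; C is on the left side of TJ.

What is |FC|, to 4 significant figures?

59.71

F is at the origin; FT runs at -22.9° with length 37.3, so T = 37.3·(cos -22.9°, sin -22.9°) = (34.36, -14.51). ∠FTJ = 122.6°, so TJ runs at -22.9° + (180° − 122.6°) = 34.50° from the x-axis; with |TJ| = 39.1, J = T + 39.1·(cos 34.50°, sin 34.50°) = (66.58, 7.632). TJ is perpendicular to JC; with |JC| = 23.6 on the left of TJ, C = J + 23.6·(-0.5664, 0.8241) = (53.22, 27.08). Then |FC| = |C − F| = 59.71.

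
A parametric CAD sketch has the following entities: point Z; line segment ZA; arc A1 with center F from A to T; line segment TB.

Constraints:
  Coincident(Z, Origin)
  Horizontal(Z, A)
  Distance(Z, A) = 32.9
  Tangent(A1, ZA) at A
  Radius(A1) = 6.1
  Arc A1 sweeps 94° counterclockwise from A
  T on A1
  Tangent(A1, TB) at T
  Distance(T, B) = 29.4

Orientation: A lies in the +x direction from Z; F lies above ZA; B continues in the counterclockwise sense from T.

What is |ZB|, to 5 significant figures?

51.475

On A1, A sits at bearing -90° from F; a 94° counterclockwise sweep puts T at bearing 4°, so T = F + 6.1·(cos 4°, sin 4°) = (38.985, 6.5255). Since A1 is tangent to TB there, FT ⟂ TB, so TB runs along (−sin 4°, cos 4°); with |TB| = 29.4, B = (36.934, 35.854). Then |ZB| = |B − Z| = 51.475.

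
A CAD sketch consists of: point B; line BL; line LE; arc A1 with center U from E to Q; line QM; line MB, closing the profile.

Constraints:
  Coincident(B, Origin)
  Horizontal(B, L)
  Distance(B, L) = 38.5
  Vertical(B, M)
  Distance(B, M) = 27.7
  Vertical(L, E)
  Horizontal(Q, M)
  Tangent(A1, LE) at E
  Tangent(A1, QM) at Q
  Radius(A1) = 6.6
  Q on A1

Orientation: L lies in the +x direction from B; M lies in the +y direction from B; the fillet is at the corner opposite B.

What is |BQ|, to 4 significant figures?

42.25

B is at the origin; B and L share the same y with |BL| = 38.5 and L on the +x side, so L = (38.50, 0.000). BM is vertical with |BM| = 27.7 and M on the +y side, so M = (0.000, 27.70). The virtual corner opposite B is at (38.50, 27.70). Tangency of A1 to LE means the radius UE is perpendicular to LE and since A1 is tangent to QM there, UQ ⟂ QM, with radius 6.6, so the center U sits 6.6 in from both sides at U = (31.90, 21.10). That places the tangent points at E = (38.50, 21.10) on LE and Q = (31.90, 27.70) on QM. Then |BQ| = |Q − B| = 42.25.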